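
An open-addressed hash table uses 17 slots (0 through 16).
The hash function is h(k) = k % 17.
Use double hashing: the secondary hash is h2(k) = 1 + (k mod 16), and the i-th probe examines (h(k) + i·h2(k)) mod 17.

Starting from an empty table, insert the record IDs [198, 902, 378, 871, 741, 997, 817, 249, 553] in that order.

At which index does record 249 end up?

Insert 198: h=11, slot 11 empty => index 11.
Insert 902: h=1, slot 1 empty => index 1.
Insert 378: h=4, slot 4 empty => index 4.
Insert 871: h=4, h2=8, slot 4 occupied => index 12.
Insert 741: h=10, slot 10 empty => index 10.
Insert 997: h=11, h2=6, slot 11 occupied => index 0.
Insert 817: h=1, h2=2, slot 1 occupied => index 3.
Insert 249: h=11, h2=10, slots 11,4 occupied => index 14.
Insert 553: h=9, slot 9 empty => index 9.
Table: [997, 902, _, 817, 378, _, _, _, _, 553, 741, 198, 871, _, 249, _, _]

14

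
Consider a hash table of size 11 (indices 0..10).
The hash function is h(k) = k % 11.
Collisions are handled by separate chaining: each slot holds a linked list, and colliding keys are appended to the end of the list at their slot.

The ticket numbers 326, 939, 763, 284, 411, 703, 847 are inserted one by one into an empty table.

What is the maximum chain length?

Insert 326: h=7, bucket 7 empty → new chain.
Insert 939: h=4, bucket 4 empty → new chain.
Insert 763: h=4, bucket 4 nonempty → append to chain.
Insert 284: h=9, bucket 9 empty → new chain.
Insert 411: h=4, bucket 4 nonempty → append to chain.
Insert 703: h=10, bucket 10 empty → new chain.
Insert 847: h=0, bucket 0 empty → new chain.
Final buckets:
0: 847
1: .
2: .
3: .
4: 939 -> 763 -> 411
5: .
6: .
7: 326
8: .
9: 284
10: 703

3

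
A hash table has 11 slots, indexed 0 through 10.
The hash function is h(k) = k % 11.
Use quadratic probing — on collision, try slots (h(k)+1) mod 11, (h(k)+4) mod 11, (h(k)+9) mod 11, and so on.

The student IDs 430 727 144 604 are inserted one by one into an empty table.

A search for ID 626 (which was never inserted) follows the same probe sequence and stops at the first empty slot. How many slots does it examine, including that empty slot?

2

430 hashes to 1; slot 1 is free -> place at 1.
727 hashes to 1; 1 taken -> place at 2.
144 hashes to 1; 1,2 taken -> place at 5.
604 hashes to 10; slot 10 is free -> place at 10.
Table: [-, 430, 727, -, -, 144, -, -, -, -, 604]
Lookup 626: h=10, probe 10,0 → slot 0 empty, not found.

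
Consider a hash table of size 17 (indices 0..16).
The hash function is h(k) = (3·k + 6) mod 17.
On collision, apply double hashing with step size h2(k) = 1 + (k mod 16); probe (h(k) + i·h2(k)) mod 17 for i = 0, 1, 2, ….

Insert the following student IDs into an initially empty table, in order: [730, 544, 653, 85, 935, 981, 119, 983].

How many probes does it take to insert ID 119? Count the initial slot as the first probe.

730 hashes to 3; slot 3 is free -> place at 3.
544 hashes to 6; slot 6 is free -> place at 6.
653 hashes to 10; slot 10 is free -> place at 10.
85 hashes to 6, h2=6; 6 taken -> place at 12.
935 hashes to 6, h2=8; 6 taken -> place at 14.
981 hashes to 8; slot 8 is free -> place at 8.
119 hashes to 6, h2=8; 6,14 taken -> place at 5.
983 hashes to 14, h2=8; 14,5 taken -> place at 13.
Table: [., ., ., 730, ., 119, 544, ., 981, ., 653, ., 85, 983, 935, ., .]

3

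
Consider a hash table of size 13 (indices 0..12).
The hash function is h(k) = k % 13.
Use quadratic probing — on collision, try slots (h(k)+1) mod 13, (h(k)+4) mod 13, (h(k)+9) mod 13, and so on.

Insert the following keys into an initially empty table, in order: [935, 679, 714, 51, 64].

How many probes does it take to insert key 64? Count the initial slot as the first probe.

935 hashes to 12; slot 12 is free → place at 12.
679 hashes to 3; slot 3 is free → place at 3.
714 hashes to 12; 12 taken → place at 0.
51 hashes to 12; 12,0,3 taken → place at 8.
64 hashes to 12; 12,0,3,8 taken → place at 2.
Table: [714, ., 64, 679, ., ., ., ., 51, ., ., ., 935]

5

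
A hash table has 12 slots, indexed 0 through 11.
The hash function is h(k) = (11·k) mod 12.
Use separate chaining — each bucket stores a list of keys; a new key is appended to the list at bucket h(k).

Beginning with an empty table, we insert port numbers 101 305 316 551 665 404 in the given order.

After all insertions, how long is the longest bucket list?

3

Insert 101: h=7, bucket 7 empty -> new chain.
Insert 305: h=7, bucket 7 nonempty -> append to chain.
Insert 316: h=8, bucket 8 empty -> new chain.
Insert 551: h=1, bucket 1 empty -> new chain.
Insert 665: h=7, bucket 7 nonempty -> append to chain.
Insert 404: h=4, bucket 4 empty -> new chain.
Final buckets:
0: .
1: 551
2: .
3: .
4: 404
5: .
6: .
7: 101 -> 305 -> 665
8: 316
9: .
10: .
11: .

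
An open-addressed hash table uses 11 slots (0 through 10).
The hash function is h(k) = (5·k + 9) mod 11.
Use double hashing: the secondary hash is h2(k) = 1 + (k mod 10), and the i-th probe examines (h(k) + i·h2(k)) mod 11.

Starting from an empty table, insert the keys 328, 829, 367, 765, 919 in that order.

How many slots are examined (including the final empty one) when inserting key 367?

2

328: h=10 → slot 10
829: h=7 → slot 7
367: h=7, h2=8, probe 7,4 → slot 4
765: h=6 → slot 6
919: h=6, h2=10, probe 6,5 → slot 5
Table: [_, _, _, _, 367, 919, 765, 829, _, _, 328]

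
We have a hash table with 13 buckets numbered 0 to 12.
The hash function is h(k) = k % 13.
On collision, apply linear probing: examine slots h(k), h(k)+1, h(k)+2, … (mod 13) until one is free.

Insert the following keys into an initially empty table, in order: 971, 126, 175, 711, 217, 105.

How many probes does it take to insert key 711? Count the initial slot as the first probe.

971: h=9 -> slot 9
126: h=9, probe 9,10 -> slot 10
175: h=6 -> slot 6
711: h=9, probe 9,10,11 -> slot 11
217: h=9, probe 9,10,11,12 -> slot 12
105: h=1 -> slot 1
Table: [-, 105, -, -, -, -, 175, -, -, 971, 126, 711, 217]

3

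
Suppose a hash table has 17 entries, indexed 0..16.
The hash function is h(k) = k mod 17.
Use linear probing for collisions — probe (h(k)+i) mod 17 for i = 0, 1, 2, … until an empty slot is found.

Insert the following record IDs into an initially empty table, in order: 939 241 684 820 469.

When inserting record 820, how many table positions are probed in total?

939: h=4 → slot 4
241: h=3 → slot 3
684: h=4, probe 4,5 → slot 5
820: h=4, probe 4,5,6 → slot 6
469: h=10 → slot 10
Table: [_, _, _, 241, 939, 684, 820, _, _, _, 469, _, _, _, _, _, _]

3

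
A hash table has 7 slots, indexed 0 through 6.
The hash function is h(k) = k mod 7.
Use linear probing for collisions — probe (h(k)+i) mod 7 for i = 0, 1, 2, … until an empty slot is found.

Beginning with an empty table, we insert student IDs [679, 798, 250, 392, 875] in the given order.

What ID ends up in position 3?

Insert 679: h=0, slot 0 empty => index 0.
Insert 798: h=0, slot 0 occupied => index 1.
Insert 250: h=5, slot 5 empty => index 5.
Insert 392: h=0, slots 0,1 occupied => index 2.
Insert 875: h=0, slots 0,1,2 occupied => index 3.
Table: [679, 798, 392, 875, ∅, 250, ∅]

875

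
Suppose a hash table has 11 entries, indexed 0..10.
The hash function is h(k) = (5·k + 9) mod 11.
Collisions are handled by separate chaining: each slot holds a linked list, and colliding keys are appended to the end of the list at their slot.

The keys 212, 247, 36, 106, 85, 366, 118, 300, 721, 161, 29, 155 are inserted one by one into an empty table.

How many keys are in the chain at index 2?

Insert 212: h=2, bucket 2 empty → new chain.
Insert 247: h=1, bucket 1 empty → new chain.
Insert 36: h=2, bucket 2 nonempty → append to chain.
Insert 106: h=0, bucket 0 empty → new chain.
Insert 85: h=5, bucket 5 empty → new chain.
Insert 366: h=2, bucket 2 nonempty → append to chain.
Insert 118: h=5, bucket 5 nonempty → append to chain.
Insert 300: h=2, bucket 2 nonempty → append to chain.
Insert 721: h=6, bucket 6 empty → new chain.
Insert 161: h=0, bucket 0 nonempty → append to chain.
Insert 29: h=0, bucket 0 nonempty → append to chain.
Insert 155: h=3, bucket 3 empty → new chain.
Final buckets:
0: 106 -> 161 -> 29
1: 247
2: 212 -> 36 -> 366 -> 300
3: 155
4: —
5: 85 -> 118
6: 721
7: —
8: —
9: —
10: —

4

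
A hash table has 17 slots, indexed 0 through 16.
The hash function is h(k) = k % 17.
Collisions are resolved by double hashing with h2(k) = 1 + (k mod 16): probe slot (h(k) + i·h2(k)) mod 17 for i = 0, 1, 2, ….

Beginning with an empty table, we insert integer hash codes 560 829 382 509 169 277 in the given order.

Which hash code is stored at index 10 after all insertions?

509

Insert 560: h=16, slot 16 empty → index 16.
Insert 829: h=13, slot 13 empty → index 13.
Insert 382: h=8, slot 8 empty → index 8.
Insert 509: h=16, h2=14, slots 16,13 occupied → index 10.
Insert 169: h=16, h2=10, slot 16 occupied → index 9.
Insert 277: h=5, slot 5 empty → index 5.
Table: [_, _, _, _, _, 277, _, _, 382, 169, 509, _, _, 829, _, _, 560]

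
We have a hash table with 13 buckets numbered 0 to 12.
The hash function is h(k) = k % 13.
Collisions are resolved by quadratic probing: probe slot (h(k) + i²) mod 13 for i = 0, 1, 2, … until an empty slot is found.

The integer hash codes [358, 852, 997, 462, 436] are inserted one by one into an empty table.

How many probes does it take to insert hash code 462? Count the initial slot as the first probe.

3

358: h=7 => slot 7
852: h=7, probe 7,8 => slot 8
997: h=9 => slot 9
462: h=7, probe 7,8,11 => slot 11
436: h=7, probe 7,8,11,3 => slot 3
Table: [∅, ∅, ∅, 436, ∅, ∅, ∅, 358, 852, 997, ∅, 462, ∅]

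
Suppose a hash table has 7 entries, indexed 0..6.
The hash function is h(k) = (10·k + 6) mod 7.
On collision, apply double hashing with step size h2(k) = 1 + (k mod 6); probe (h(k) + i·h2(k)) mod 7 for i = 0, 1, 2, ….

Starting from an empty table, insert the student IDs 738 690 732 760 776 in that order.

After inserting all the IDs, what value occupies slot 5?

732

738 hashes to 1; slot 1 is free → place at 1.
690 hashes to 4; slot 4 is free → place at 4.
732 hashes to 4, h2=1; 4 taken → place at 5.
760 hashes to 4, h2=5; 4 taken → place at 2.
776 hashes to 3; slot 3 is free → place at 3.
Table: [., 738, 760, 776, 690, 732, .]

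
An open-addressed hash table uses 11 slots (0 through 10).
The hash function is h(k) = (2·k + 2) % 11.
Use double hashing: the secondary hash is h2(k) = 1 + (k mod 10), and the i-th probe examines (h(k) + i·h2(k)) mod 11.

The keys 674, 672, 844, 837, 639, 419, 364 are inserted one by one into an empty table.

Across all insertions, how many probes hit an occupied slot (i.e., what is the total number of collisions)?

5

Insert 674: h=8, slot 8 empty → index 8.
Insert 672: h=4, slot 4 empty → index 4.
Insert 844: h=7, slot 7 empty → index 7.
Insert 837: h=4, h2=8, slot 4 occupied → index 1.
Insert 639: h=4, h2=10, slot 4 occupied → index 3.
Insert 419: h=4, h2=10, slots 4,3 occupied → index 2.
Insert 364: h=4, h2=5, slot 4 occupied → index 9.
Table: [—, 837, 419, 639, 672, —, —, 844, 674, 364, —]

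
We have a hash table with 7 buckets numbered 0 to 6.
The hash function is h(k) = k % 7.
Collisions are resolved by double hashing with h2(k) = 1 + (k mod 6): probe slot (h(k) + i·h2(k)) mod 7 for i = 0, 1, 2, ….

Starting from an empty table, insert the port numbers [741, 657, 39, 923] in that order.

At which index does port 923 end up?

741: h=6 -> slot 6
657: h=6, h2=4, probe 6,3 -> slot 3
39: h=4 -> slot 4
923: h=6, h2=6, probe 6,5 -> slot 5
Table: [-, -, -, 657, 39, 923, 741]

5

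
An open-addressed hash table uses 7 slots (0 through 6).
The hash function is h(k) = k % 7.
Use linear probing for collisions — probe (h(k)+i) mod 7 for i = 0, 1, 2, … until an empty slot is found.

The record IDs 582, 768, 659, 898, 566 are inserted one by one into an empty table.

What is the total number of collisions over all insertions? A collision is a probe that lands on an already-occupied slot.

2

582 hashes to 1; slot 1 is free → place at 1.
768 hashes to 5; slot 5 is free → place at 5.
659 hashes to 1; 1 taken → place at 2.
898 hashes to 2; 2 taken → place at 3.
566 hashes to 6; slot 6 is free → place at 6.
Table: [_, 582, 659, 898, _, 768, 566]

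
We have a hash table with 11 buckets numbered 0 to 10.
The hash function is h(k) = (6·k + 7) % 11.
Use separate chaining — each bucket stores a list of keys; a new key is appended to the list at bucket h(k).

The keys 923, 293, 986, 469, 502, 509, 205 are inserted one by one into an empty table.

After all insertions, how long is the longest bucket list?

923 -> bucket 1
293 -> bucket 5
986 -> bucket 5 (collision)
469 -> bucket 5 (collision)
502 -> bucket 5 (collision)
509 -> bucket 3
205 -> bucket 5 (collision)
Final buckets:
0: -
1: 923
2: -
3: 509
4: -
5: 293 -> 986 -> 469 -> 502 -> 205
6: -
7: -
8: -
9: -
10: -

5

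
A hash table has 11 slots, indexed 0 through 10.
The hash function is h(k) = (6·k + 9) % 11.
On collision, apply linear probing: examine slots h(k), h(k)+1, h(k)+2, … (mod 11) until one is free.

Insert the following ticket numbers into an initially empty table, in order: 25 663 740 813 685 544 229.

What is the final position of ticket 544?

Insert 25: h=5, slot 5 empty => index 5.
Insert 663: h=5, slot 5 occupied => index 6.
Insert 740: h=5, slots 5,6 occupied => index 7.
Insert 813: h=3, slot 3 empty => index 3.
Insert 685: h=5, slots 5,6,7 occupied => index 8.
Insert 544: h=6, slots 6,7,8 occupied => index 9.
Insert 229: h=8, slots 8,9 occupied => index 10.
Table: [_, _, _, 813, _, 25, 663, 740, 685, 544, 229]

9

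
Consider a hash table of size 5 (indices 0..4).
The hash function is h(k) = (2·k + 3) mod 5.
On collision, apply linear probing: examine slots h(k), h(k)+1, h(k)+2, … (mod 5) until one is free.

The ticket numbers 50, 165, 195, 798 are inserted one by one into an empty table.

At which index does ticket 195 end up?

Insert 50: h=3, slot 3 empty → index 3.
Insert 165: h=3, slot 3 occupied → index 4.
Insert 195: h=3, slots 3,4 occupied → index 0.
Insert 798: h=4, slots 4,0 occupied → index 1.
Table: [195, 798, ∅, 50, 165]

0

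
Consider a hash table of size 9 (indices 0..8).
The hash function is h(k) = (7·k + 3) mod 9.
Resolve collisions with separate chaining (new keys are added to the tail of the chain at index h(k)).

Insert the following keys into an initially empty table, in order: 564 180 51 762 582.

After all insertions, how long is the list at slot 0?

564 → bucket 0
180 → bucket 3
51 → bucket 0 (collision)
762 → bucket 0 (collision)
582 → bucket 0 (collision)
Final buckets:
0: 564 -> 51 -> 762 -> 582
1: _
2: _
3: 180
4: _
5: _
6: _
7: _
8: _

4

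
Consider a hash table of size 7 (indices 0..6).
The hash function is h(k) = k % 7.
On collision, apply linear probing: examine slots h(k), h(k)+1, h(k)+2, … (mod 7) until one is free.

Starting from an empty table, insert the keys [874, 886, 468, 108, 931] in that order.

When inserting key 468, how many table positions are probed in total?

2

874 hashes to 6; slot 6 is free => place at 6.
886 hashes to 4; slot 4 is free => place at 4.
468 hashes to 6; 6 taken => place at 0.
108 hashes to 3; slot 3 is free => place at 3.
931 hashes to 0; 0 taken => place at 1.
Table: [468, 931, _, 108, 886, _, 874]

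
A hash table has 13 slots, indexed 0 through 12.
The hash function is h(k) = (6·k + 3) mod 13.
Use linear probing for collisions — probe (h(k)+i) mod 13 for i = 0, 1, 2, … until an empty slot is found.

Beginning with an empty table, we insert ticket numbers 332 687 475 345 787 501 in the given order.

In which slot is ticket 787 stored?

Insert 332: h=6, slot 6 empty → index 6.
Insert 687: h=4, slot 4 empty → index 4.
Insert 475: h=6, slot 6 occupied → index 7.
Insert 345: h=6, slots 6,7 occupied → index 8.
Insert 787: h=6, slots 6,7,8 occupied → index 9.
Insert 501: h=6, slots 6,7,8,9 occupied → index 10.
Table: [—, —, —, —, 687, —, 332, 475, 345, 787, 501, —, —]

9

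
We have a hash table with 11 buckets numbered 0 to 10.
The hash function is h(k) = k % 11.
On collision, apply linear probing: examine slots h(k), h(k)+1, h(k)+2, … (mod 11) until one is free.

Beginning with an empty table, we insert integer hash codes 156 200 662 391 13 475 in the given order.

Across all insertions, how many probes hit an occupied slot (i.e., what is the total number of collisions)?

11

Insert 156: h=2, slot 2 empty → index 2.
Insert 200: h=2, slot 2 occupied → index 3.
Insert 662: h=2, slots 2,3 occupied → index 4.
Insert 391: h=6, slot 6 empty → index 6.
Insert 13: h=2, slots 2,3,4 occupied → index 5.
Insert 475: h=2, slots 2,3,4,5,6 occupied → index 7.
Table: [—, —, 156, 200, 662, 13, 391, 475, —, —, —]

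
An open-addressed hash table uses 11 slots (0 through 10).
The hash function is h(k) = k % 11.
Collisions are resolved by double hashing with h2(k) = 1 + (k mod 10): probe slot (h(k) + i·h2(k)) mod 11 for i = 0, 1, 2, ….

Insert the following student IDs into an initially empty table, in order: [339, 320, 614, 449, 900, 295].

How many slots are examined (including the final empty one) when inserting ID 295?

Insert 339: h=9, slot 9 empty -> index 9.
Insert 320: h=1, slot 1 empty -> index 1.
Insert 614: h=9, h2=5, slot 9 occupied -> index 3.
Insert 449: h=9, h2=10, slot 9 occupied -> index 8.
Insert 900: h=9, h2=1, slot 9 occupied -> index 10.
Insert 295: h=9, h2=6, slot 9 occupied -> index 4.
Table: [—, 320, —, 614, 295, —, —, —, 449, 339, 900]

2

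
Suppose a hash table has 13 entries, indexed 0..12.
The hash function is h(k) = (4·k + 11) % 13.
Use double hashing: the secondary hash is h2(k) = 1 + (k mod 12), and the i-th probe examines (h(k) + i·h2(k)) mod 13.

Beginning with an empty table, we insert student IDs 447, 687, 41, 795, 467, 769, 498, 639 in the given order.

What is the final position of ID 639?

9

447 hashes to 5; slot 5 is free => place at 5.
687 hashes to 3; slot 3 is free => place at 3.
41 hashes to 6; slot 6 is free => place at 6.
795 hashes to 6, h2=4; 6 taken => place at 10.
467 hashes to 7; slot 7 is free => place at 7.
769 hashes to 6, h2=2; 6 taken => place at 8.
498 hashes to 1; slot 1 is free => place at 1.
639 hashes to 6, h2=4; 6,10,1,5 taken => place at 9.
Table: [∅, 498, ∅, 687, ∅, 447, 41, 467, 769, 639, 795, ∅, ∅]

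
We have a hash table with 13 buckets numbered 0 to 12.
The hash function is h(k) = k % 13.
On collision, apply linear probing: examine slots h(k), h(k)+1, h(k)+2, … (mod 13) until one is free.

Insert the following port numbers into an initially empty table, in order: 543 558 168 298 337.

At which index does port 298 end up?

1

543: h=10 → slot 10
558: h=12 → slot 12
168: h=12, probe 12,0 → slot 0
298: h=12, probe 12,0,1 → slot 1
337: h=12, probe 12,0,1,2 → slot 2
Table: [168, 298, 337, ., ., ., ., ., ., ., 543, ., 558]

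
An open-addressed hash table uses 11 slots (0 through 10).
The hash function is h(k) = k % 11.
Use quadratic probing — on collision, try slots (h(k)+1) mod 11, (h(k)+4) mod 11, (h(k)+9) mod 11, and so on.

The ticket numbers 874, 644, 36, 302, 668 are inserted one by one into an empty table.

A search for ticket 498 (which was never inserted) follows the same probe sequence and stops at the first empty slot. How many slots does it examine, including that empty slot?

874 hashes to 5; slot 5 is free => place at 5.
644 hashes to 6; slot 6 is free => place at 6.
36 hashes to 3; slot 3 is free => place at 3.
302 hashes to 5; 5,6 taken => place at 9.
668 hashes to 8; slot 8 is free => place at 8.
Table: [., ., ., 36, ., 874, 644, ., 668, 302, .]
Lookup 498: h=3, probe 3,4 → slot 4 empty, not found.

2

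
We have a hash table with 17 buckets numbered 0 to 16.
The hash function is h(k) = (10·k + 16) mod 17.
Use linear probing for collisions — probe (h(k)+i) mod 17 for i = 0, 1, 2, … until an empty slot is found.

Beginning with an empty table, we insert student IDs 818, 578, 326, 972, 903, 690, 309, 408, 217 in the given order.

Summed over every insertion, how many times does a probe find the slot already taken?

6

818: h=2 => slot 2
578: h=16 => slot 16
326: h=12 => slot 12
972: h=12, probe 12,13 => slot 13
903: h=2, probe 2,3 => slot 3
690: h=14 => slot 14
309: h=12, probe 12,13,14,15 => slot 15
408: h=16, probe 16,0 => slot 0
217: h=10 => slot 10
Table: [408, ., 818, 903, ., ., ., ., ., ., 217, ., 326, 972, 690, 309, 578]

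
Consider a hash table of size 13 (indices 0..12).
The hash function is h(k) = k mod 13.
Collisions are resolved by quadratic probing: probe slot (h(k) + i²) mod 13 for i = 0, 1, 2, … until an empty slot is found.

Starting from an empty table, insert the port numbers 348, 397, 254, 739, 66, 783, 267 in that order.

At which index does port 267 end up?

6

Insert 348: h=10, slot 10 empty → index 10.
Insert 397: h=7, slot 7 empty → index 7.
Insert 254: h=7, slot 7 occupied → index 8.
Insert 739: h=11, slot 11 empty → index 11.
Insert 66: h=1, slot 1 empty → index 1.
Insert 783: h=3, slot 3 empty → index 3.
Insert 267: h=7, slots 7,8,11,3,10 occupied → index 6.
Table: [∅, 66, ∅, 783, ∅, ∅, 267, 397, 254, ∅, 348, 739, ∅]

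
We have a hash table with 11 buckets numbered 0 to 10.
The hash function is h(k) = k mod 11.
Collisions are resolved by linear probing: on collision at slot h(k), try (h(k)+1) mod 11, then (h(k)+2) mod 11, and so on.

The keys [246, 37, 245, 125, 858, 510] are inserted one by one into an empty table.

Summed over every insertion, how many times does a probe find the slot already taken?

Insert 246: h=4, slot 4 empty → index 4.
Insert 37: h=4, slot 4 occupied → index 5.
Insert 245: h=3, slot 3 empty → index 3.
Insert 125: h=4, slots 4,5 occupied → index 6.
Insert 858: h=0, slot 0 empty → index 0.
Insert 510: h=4, slots 4,5,6 occupied → index 7.
Table: [858, -, -, 245, 246, 37, 125, 510, -, -, -]

6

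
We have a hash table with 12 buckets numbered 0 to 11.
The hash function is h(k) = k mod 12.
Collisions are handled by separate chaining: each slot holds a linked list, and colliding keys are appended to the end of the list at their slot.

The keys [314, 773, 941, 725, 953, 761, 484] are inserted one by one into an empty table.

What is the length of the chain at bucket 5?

Insert 314: h=2, bucket 2 empty → new chain.
Insert 773: h=5, bucket 5 empty → new chain.
Insert 941: h=5, bucket 5 nonempty → append to chain.
Insert 725: h=5, bucket 5 nonempty → append to chain.
Insert 953: h=5, bucket 5 nonempty → append to chain.
Insert 761: h=5, bucket 5 nonempty → append to chain.
Insert 484: h=4, bucket 4 empty → new chain.
Final buckets:
0: _
1: _
2: 314
3: _
4: 484
5: 773 -> 941 -> 725 -> 953 -> 761
6: _
7: _
8: _
9: _
10: _
11: _

5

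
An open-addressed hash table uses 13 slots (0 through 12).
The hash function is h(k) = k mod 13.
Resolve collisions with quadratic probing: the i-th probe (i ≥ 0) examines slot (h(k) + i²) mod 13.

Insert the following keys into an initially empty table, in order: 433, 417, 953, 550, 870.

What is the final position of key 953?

5

Insert 433: h=4, slot 4 empty → index 4.
Insert 417: h=1, slot 1 empty → index 1.
Insert 953: h=4, slot 4 occupied → index 5.
Insert 550: h=4, slots 4,5 occupied → index 8.
Insert 870: h=12, slot 12 empty → index 12.
Table: [-, 417, -, -, 433, 953, -, -, 550, -, -, -, 870]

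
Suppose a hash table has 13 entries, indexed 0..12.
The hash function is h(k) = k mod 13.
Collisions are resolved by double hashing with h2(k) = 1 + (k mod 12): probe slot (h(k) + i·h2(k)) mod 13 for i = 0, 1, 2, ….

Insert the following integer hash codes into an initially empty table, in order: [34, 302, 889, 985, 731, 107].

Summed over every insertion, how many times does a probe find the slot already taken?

34: h=8 => slot 8
302: h=3 => slot 3
889: h=5 => slot 5
985: h=10 => slot 10
731: h=3, h2=12, probe 3,2 => slot 2
107: h=3, h2=12, probe 3,2,1 => slot 1
Table: [—, 107, 731, 302, —, 889, —, —, 34, —, 985, —, —]

3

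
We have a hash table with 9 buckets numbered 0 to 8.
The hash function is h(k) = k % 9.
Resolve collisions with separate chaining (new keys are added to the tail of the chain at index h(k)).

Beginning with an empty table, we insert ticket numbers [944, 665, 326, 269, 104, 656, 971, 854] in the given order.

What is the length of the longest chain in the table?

Insert 944: h=8, bucket 8 empty -> new chain.
Insert 665: h=8, bucket 8 nonempty -> append to chain.
Insert 326: h=2, bucket 2 empty -> new chain.
Insert 269: h=8, bucket 8 nonempty -> append to chain.
Insert 104: h=5, bucket 5 empty -> new chain.
Insert 656: h=8, bucket 8 nonempty -> append to chain.
Insert 971: h=8, bucket 8 nonempty -> append to chain.
Insert 854: h=8, bucket 8 nonempty -> append to chain.
Final buckets:
0: -
1: -
2: 326
3: -
4: -
5: 104
6: -
7: -
8: 944 -> 665 -> 269 -> 656 -> 971 -> 854

6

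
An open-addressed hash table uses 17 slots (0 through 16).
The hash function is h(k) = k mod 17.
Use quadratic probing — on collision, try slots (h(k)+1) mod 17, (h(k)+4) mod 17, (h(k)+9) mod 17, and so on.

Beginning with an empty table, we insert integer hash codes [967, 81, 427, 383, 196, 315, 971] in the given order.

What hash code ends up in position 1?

Insert 967: h=15, slot 15 empty -> index 15.
Insert 81: h=13, slot 13 empty -> index 13.
Insert 427: h=2, slot 2 empty -> index 2.
Insert 383: h=9, slot 9 empty -> index 9.
Insert 196: h=9, slot 9 occupied -> index 10.
Insert 315: h=9, slots 9,10,13 occupied -> index 1.
Insert 971: h=2, slot 2 occupied -> index 3.
Table: [-, 315, 427, 971, -, -, -, -, -, 383, 196, -, -, 81, -, 967, -]

315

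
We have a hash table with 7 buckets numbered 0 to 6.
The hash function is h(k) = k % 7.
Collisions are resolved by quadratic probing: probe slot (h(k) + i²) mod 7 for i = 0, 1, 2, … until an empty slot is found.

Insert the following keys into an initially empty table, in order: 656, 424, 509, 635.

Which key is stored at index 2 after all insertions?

656: h=5 -> slot 5
424: h=4 -> slot 4
509: h=5, probe 5,6 -> slot 6
635: h=5, probe 5,6,2 -> slot 2
Table: [—, —, 635, —, 424, 656, 509]

635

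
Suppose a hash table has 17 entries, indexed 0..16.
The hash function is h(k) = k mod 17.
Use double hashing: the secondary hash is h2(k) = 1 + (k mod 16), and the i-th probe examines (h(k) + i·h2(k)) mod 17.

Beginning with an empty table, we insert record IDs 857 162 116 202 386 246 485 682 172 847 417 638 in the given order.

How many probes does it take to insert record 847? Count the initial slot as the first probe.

Insert 857: h=7, slot 7 empty => index 7.
Insert 162: h=9, slot 9 empty => index 9.
Insert 116: h=14, slot 14 empty => index 14.
Insert 202: h=15, slot 15 empty => index 15.
Insert 386: h=12, slot 12 empty => index 12.
Insert 246: h=8, slot 8 empty => index 8.
Insert 485: h=9, h2=6, slots 9,15 occupied => index 4.
Insert 682: h=2, slot 2 empty => index 2.
Insert 172: h=2, h2=13, slots 2,15 occupied => index 11.
Insert 847: h=14, h2=16, slot 14 occupied => index 13.
Insert 417: h=9, h2=2, slots 9,11,13,15 occupied => index 0.
Insert 638: h=9, h2=15, slots 9,7 occupied => index 5.
Table: [417, _, 682, _, 485, 638, _, 857, 246, 162, _, 172, 386, 847, 116, 202, _]

2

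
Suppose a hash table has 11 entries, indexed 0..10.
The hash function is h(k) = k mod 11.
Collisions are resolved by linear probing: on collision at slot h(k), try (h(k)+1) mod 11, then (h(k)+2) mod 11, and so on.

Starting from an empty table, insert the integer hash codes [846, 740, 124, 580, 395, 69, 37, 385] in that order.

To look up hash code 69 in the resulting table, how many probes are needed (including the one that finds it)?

3

846: h=10 -> slot 10
740: h=3 -> slot 3
124: h=3, probe 3,4 -> slot 4
580: h=8 -> slot 8
395: h=10, probe 10,0 -> slot 0
69: h=3, probe 3,4,5 -> slot 5
37: h=4, probe 4,5,6 -> slot 6
385: h=0, probe 0,1 -> slot 1
Table: [395, 385, —, 740, 124, 69, 37, —, 580, —, 846]
Lookup 69: h=3, probe 3,4,5 → found at 5.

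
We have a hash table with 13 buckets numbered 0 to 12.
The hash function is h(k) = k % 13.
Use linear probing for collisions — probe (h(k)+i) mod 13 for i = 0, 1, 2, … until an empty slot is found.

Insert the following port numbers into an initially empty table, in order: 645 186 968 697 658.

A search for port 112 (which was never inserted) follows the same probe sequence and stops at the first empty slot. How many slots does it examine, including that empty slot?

Insert 645: h=8, slot 8 empty -> index 8.
Insert 186: h=4, slot 4 empty -> index 4.
Insert 968: h=6, slot 6 empty -> index 6.
Insert 697: h=8, slot 8 occupied -> index 9.
Insert 658: h=8, slots 8,9 occupied -> index 10.
Table: [-, -, -, -, 186, -, 968, -, 645, 697, 658, -, -]
Lookup 112: h=8, probe 8,9,10,11 → slot 11 empty, not found.

4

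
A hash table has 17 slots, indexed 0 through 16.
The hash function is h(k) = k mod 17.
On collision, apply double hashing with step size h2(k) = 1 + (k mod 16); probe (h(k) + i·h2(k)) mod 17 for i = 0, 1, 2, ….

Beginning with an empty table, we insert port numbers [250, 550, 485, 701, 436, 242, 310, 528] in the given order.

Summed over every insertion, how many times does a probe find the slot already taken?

4

250: h=12 → slot 12
550: h=6 → slot 6
485: h=9 → slot 9
701: h=4 → slot 4
436: h=11 → slot 11
242: h=4, h2=3, probe 4,7 → slot 7
310: h=4, h2=7, probe 4,11,1 → slot 1
528: h=1, h2=1, probe 1,2 → slot 2
Table: [_, 310, 528, _, 701, _, 550, 242, _, 485, _, 436, 250, _, _, _, _]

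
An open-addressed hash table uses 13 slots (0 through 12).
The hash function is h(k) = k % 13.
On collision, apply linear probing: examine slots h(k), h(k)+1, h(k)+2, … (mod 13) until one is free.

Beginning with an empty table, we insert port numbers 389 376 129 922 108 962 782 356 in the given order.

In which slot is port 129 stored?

389 hashes to 12; slot 12 is free => place at 12.
376 hashes to 12; 12 taken => place at 0.
129 hashes to 12; 12,0 taken => place at 1.
922 hashes to 12; 12,0,1 taken => place at 2.
108 hashes to 4; slot 4 is free => place at 4.
962 hashes to 0; 0,1,2 taken => place at 3.
782 hashes to 2; 2,3,4 taken => place at 5.
356 hashes to 5; 5 taken => place at 6.
Table: [376, 129, 922, 962, 108, 782, 356, —, —, —, —, —, 389]

1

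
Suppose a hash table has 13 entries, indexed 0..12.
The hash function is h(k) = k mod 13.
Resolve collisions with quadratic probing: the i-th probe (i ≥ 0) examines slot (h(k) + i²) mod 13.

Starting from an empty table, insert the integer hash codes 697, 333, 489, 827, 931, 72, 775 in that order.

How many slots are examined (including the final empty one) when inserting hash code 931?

5

697: h=8 → slot 8
333: h=8, probe 8,9 → slot 9
489: h=8, probe 8,9,12 → slot 12
827: h=8, probe 8,9,12,4 → slot 4
931: h=8, probe 8,9,12,4,11 → slot 11
72: h=7 → slot 7
775: h=8, probe 8,9,12,4,11,7,5 → slot 5
Table: [∅, ∅, ∅, ∅, 827, 775, ∅, 72, 697, 333, ∅, 931, 489]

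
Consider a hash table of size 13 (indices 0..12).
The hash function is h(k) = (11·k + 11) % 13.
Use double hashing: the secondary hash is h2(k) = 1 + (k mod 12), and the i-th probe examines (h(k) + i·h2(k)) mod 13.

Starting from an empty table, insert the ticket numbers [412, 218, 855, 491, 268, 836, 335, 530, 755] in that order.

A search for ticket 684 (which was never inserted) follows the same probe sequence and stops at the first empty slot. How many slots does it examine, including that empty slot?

3

412 hashes to 6; slot 6 is free -> place at 6.
218 hashes to 4; slot 4 is free -> place at 4.
855 hashes to 4, h2=4; 4 taken -> place at 8.
491 hashes to 4, h2=12; 4 taken -> place at 3.
268 hashes to 8, h2=5; 8 taken -> place at 0.
836 hashes to 3, h2=9; 3 taken -> place at 12.
335 hashes to 4, h2=12; 4,3 taken -> place at 2.
530 hashes to 4, h2=3; 4 taken -> place at 7.
755 hashes to 9; slot 9 is free -> place at 9.
Table: [268, -, 335, 491, 218, -, 412, 530, 855, 755, -, -, 836]
Lookup 684: h=8, h2=1, probe 8,9,10 → slot 10 empty, not found.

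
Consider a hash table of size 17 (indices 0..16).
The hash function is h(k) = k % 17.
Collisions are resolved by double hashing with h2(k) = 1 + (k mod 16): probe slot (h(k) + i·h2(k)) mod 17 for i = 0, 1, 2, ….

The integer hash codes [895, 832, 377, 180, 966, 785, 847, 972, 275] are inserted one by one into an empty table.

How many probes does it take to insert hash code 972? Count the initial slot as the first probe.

3

895: h=11 → slot 11
832: h=16 → slot 16
377: h=3 → slot 3
180: h=10 → slot 10
966: h=14 → slot 14
785: h=3, h2=2, probe 3,5 → slot 5
847: h=14, h2=16, probe 14,13 → slot 13
972: h=3, h2=13, probe 3,16,12 → slot 12
275: h=3, h2=4, probe 3,7 → slot 7
Table: [-, -, -, 377, -, 785, -, 275, -, -, 180, 895, 972, 847, 966, -, 832]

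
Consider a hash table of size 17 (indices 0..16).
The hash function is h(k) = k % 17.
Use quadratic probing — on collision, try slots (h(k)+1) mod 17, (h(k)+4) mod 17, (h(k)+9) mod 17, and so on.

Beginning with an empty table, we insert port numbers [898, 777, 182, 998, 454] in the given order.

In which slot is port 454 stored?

898: h=14 -> slot 14
777: h=12 -> slot 12
182: h=12, probe 12,13 -> slot 13
998: h=12, probe 12,13,16 -> slot 16
454: h=12, probe 12,13,16,4 -> slot 4
Table: [—, —, —, —, 454, —, —, —, —, —, —, —, 777, 182, 898, —, 998]

4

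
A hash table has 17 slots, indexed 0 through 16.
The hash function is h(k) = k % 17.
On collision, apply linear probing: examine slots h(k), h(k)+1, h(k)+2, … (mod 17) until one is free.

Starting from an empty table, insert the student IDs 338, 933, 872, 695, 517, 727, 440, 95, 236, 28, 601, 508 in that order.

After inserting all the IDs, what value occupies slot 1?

338 hashes to 15; slot 15 is free => place at 15.
933 hashes to 15; 15 taken => place at 16.
872 hashes to 5; slot 5 is free => place at 5.
695 hashes to 15; 15,16 taken => place at 0.
517 hashes to 7; slot 7 is free => place at 7.
727 hashes to 13; slot 13 is free => place at 13.
440 hashes to 15; 15,16,0 taken => place at 1.
95 hashes to 10; slot 10 is free => place at 10.
236 hashes to 15; 15,16,0,1 taken => place at 2.
28 hashes to 11; slot 11 is free => place at 11.
601 hashes to 6; slot 6 is free => place at 6.
508 hashes to 15; 15,16,0,1,2 taken => place at 3.
Table: [695, 440, 236, 508, —, 872, 601, 517, —, —, 95, 28, —, 727, —, 338, 933]

440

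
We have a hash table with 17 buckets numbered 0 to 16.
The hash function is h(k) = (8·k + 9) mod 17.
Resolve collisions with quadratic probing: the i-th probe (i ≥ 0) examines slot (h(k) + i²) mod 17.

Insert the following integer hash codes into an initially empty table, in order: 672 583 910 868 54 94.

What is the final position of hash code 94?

5

672 hashes to 13; slot 13 is free => place at 13.
583 hashes to 15; slot 15 is free => place at 15.
910 hashes to 13; 13 taken => place at 14.
868 hashes to 0; slot 0 is free => place at 0.
54 hashes to 16; slot 16 is free => place at 16.
94 hashes to 13; 13,14,0 taken => place at 5.
Table: [868, ∅, ∅, ∅, ∅, 94, ∅, ∅, ∅, ∅, ∅, ∅, ∅, 672, 910, 583, 54]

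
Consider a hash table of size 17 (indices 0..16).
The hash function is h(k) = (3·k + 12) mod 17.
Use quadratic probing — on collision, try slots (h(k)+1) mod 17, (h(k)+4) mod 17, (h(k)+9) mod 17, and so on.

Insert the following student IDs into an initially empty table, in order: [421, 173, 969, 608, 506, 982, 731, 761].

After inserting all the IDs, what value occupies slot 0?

421: h=0 → slot 0
173: h=4 → slot 4
969: h=12 → slot 12
608: h=0, probe 0,1 → slot 1
506: h=0, probe 0,1,4,9 → slot 9
982: h=0, probe 0,1,4,9,16 → slot 16
731: h=12, probe 12,13 → slot 13
761: h=0, probe 0,1,4,9,16,8 → slot 8
Table: [421, 608, ∅, ∅, 173, ∅, ∅, ∅, 761, 506, ∅, ∅, 969, 731, ∅, ∅, 982]

421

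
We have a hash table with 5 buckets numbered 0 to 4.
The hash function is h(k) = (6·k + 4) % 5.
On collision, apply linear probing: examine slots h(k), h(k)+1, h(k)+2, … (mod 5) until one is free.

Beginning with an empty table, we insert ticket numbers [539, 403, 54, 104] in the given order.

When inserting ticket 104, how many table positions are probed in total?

3

Insert 539: h=3, slot 3 empty → index 3.
Insert 403: h=2, slot 2 empty → index 2.
Insert 54: h=3, slot 3 occupied → index 4.
Insert 104: h=3, slots 3,4 occupied → index 0.
Table: [104, —, 403, 539, 54]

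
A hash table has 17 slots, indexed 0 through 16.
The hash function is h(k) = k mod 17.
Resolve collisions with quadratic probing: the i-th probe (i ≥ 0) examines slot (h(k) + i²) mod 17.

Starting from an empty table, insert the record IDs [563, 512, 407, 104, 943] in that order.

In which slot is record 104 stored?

563: h=2 => slot 2
512: h=2, probe 2,3 => slot 3
407: h=16 => slot 16
104: h=2, probe 2,3,6 => slot 6
943: h=8 => slot 8
Table: [∅, ∅, 563, 512, ∅, ∅, 104, ∅, 943, ∅, ∅, ∅, ∅, ∅, ∅, ∅, 407]

6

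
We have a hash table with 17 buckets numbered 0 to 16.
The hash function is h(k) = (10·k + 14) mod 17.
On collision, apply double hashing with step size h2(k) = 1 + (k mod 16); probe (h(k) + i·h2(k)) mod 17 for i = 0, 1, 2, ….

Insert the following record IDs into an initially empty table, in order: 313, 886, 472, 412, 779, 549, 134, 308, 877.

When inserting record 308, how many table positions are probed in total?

313 hashes to 16; slot 16 is free => place at 16.
886 hashes to 0; slot 0 is free => place at 0.
472 hashes to 8; slot 8 is free => place at 8.
412 hashes to 3; slot 3 is free => place at 3.
779 hashes to 1; slot 1 is free => place at 1.
549 hashes to 13; slot 13 is free => place at 13.
134 hashes to 11; slot 11 is free => place at 11.
308 hashes to 0, h2=5; 0 taken => place at 5.
877 hashes to 12; slot 12 is free => place at 12.
Table: [886, 779, —, 412, —, 308, —, —, 472, —, —, 134, 877, 549, —, —, 313]

2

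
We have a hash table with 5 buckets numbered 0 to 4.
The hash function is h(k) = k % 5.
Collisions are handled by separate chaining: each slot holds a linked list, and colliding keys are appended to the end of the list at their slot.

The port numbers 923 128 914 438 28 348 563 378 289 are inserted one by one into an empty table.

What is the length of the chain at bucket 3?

923 → bucket 3
128 → bucket 3 (collision)
914 → bucket 4
438 → bucket 3 (collision)
28 → bucket 3 (collision)
348 → bucket 3 (collision)
563 → bucket 3 (collision)
378 → bucket 3 (collision)
289 → bucket 4 (collision)
Final buckets:
0: _
1: _
2: _
3: 923 -> 128 -> 438 -> 28 -> 348 -> 563 -> 378
4: 914 -> 289

7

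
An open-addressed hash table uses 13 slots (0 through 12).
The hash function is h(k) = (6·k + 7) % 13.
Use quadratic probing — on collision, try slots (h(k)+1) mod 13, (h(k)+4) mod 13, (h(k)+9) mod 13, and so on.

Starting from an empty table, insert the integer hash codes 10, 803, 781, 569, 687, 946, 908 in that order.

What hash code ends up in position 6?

10: h=2 => slot 2
803: h=2, probe 2,3 => slot 3
781: h=0 => slot 0
569: h=2, probe 2,3,6 => slot 6
687: h=8 => slot 8
946: h=2, probe 2,3,6,11 => slot 11
908: h=8, probe 8,9 => slot 9
Table: [781, _, 10, 803, _, _, 569, _, 687, 908, _, 946, _]

569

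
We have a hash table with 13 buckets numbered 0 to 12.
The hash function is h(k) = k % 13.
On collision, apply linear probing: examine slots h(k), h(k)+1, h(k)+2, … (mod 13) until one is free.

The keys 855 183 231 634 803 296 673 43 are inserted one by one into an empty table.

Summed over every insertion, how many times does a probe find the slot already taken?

855 hashes to 10; slot 10 is free → place at 10.
183 hashes to 1; slot 1 is free → place at 1.
231 hashes to 10; 10 taken → place at 11.
634 hashes to 10; 10,11 taken → place at 12.
803 hashes to 10; 10,11,12 taken → place at 0.
296 hashes to 10; 10,11,12,0,1 taken → place at 2.
673 hashes to 10; 10,11,12,0,1,2 taken → place at 3.
43 hashes to 4; slot 4 is free → place at 4.
Table: [803, 183, 296, 673, 43, ∅, ∅, ∅, ∅, ∅, 855, 231, 634]

17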